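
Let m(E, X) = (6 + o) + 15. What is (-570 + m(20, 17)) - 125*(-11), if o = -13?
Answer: 813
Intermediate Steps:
m(E, X) = 8 (m(E, X) = (6 - 13) + 15 = -7 + 15 = 8)
(-570 + m(20, 17)) - 125*(-11) = (-570 + 8) - 125*(-11) = -562 - 1*(-1375) = -562 + 1375 = 813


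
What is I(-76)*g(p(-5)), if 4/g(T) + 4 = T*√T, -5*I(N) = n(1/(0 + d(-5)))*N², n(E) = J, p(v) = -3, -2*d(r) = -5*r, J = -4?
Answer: -369664/215 + 277248*I*√3/215 ≈ -1719.4 + 2233.5*I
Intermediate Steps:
d(r) = 5*r/2 (d(r) = -(-5)*r/2 = 5*r/2)
n(E) = -4
I(N) = 4*N²/5 (I(N) = -(-4)*N²/5 = 4*N²/5)
g(T) = 4/(-4 + T^(3/2)) (g(T) = 4/(-4 + T*√T) = 4/(-4 + T^(3/2)))
I(-76)*g(p(-5)) = ((⅘)*(-76)²)*(4/(-4 + (-3)^(3/2))) = ((⅘)*5776)*(4/(-4 - 3*I*√3)) = 23104*(4/(-4 - 3*I*√3))/5 = 92416/(5*(-4 - 3*I*√3))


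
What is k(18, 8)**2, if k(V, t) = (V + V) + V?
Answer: 2916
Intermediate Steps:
k(V, t) = 3*V (k(V, t) = 2*V + V = 3*V)
k(18, 8)**2 = (3*18)**2 = 54**2 = 2916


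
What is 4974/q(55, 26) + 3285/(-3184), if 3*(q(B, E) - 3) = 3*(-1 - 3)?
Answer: -15840501/3184 ≈ -4975.0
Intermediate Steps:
q(B, E) = -1 (q(B, E) = 3 + (3*(-1 - 3))/3 = 3 + (3*(-4))/3 = 3 + (⅓)*(-12) = 3 - 4 = -1)
4974/q(55, 26) + 3285/(-3184) = 4974/(-1) + 3285/(-3184) = 4974*(-1) + 3285*(-1/3184) = -4974 - 3285/3184 = -15840501/3184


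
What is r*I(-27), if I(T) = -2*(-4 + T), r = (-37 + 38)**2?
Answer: 62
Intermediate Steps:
r = 1 (r = 1**2 = 1)
I(T) = 8 - 2*T
r*I(-27) = 1*(8 - 2*(-27)) = 1*(8 + 54) = 1*62 = 62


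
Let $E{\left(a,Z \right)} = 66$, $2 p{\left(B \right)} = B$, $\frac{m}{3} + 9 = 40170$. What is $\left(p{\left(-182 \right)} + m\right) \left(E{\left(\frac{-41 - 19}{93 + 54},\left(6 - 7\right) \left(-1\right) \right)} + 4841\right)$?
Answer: $590763544$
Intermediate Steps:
$m = 120483$ ($m = -27 + 3 \cdot 40170 = -27 + 120510 = 120483$)
$p{\left(B \right)} = \frac{B}{2}$
$\left(p{\left(-182 \right)} + m\right) \left(E{\left(\frac{-41 - 19}{93 + 54},\left(6 - 7\right) \left(-1\right) \right)} + 4841\right) = \left(\frac{1}{2} \left(-182\right) + 120483\right) \left(66 + 4841\right) = \left(-91 + 120483\right) 4907 = 120392 \cdot 4907 = 590763544$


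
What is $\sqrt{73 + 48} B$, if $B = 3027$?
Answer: $33297$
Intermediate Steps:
$\sqrt{73 + 48} B = \sqrt{73 + 48} \cdot 3027 = \sqrt{121} \cdot 3027 = 11 \cdot 3027 = 33297$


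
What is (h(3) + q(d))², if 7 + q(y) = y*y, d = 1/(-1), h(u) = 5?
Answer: 1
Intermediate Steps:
d = -1
q(y) = -7 + y² (q(y) = -7 + y*y = -7 + y²)
(h(3) + q(d))² = (5 + (-7 + (-1)²))² = (5 + (-7 + 1))² = (5 - 6)² = (-1)² = 1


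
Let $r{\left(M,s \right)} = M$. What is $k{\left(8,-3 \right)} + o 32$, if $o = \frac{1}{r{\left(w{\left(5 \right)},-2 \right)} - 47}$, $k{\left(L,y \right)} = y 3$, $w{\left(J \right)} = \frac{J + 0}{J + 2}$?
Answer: $- \frac{785}{81} \approx -9.6914$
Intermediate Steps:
$w{\left(J \right)} = \frac{J}{2 + J}$
$k{\left(L,y \right)} = 3 y$
$o = - \frac{7}{324}$ ($o = \frac{1}{\frac{5}{2 + 5} - 47} = \frac{1}{\frac{5}{7} - 47} = \frac{1}{- \frac{324}{7}} = - \frac{7}{324} \approx -0.021605$)
$k{\left(8,-3 \right)} + o 32 = 3 \left(-3\right) - \frac{56}{81} = -9 - \frac{56}{81} = - \frac{785}{81}$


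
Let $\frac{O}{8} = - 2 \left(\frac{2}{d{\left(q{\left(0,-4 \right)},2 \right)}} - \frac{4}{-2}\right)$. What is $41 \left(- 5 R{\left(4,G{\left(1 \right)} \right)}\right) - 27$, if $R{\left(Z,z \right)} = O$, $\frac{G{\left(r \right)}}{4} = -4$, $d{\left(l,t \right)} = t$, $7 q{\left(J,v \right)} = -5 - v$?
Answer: $9813$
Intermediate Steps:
$q{\left(J,v \right)} = - \frac{5}{7} - \frac{v}{7}$ ($q{\left(J,v \right)} = \frac{-5 - v}{7} = - \frac{5}{7} - \frac{v}{7}$)
$G{\left(r \right)} = -16$ ($G{\left(r \right)} = 4 \left(-4\right) = -16$)
$O = -48$ ($O = 8 \left(- 2 \left(\frac{2}{2} - \frac{4}{-2}\right)\right) = 8 \left(- 2 \left(2 \cdot \frac{1}{2} - -2\right)\right) = 8 \left(- 2 \left(1 + 2\right)\right) = 8 \left(\left(-2\right) 3\right) = 8 \left(-6\right) = -48$)
$R{\left(Z,z \right)} = -48$
$41 \left(- 5 R{\left(4,G{\left(1 \right)} \right)}\right) - 27 = 41 \left(\left(-5\right) \left(-48\right)\right) - 27 = 41 \cdot 240 - 27 = 9840 - 27 = 9813$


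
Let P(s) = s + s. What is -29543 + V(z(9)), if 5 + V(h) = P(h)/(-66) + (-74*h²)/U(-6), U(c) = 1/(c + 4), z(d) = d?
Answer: -193163/11 ≈ -17560.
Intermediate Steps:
U(c) = 1/(4 + c)
P(s) = 2*s
V(h) = -5 + 148*h² - h/33 (V(h) = -5 + ((2*h)/(-66) + (-74*h²)/(1/(4 - 6))) = -5 + ((2*h)*(-1/66) + (-74*h²)/(1/(-2))) = -5 + (-h/33 + (-74*h²)/(-½)) = -5 + (-h/33 - 74*h²*(-2)) = -5 + (-h/33 + 148*h²) = -5 + (148*h² - h/33) = -5 + 148*h² - h/33)
-29543 + V(z(9)) = -29543 + (-5 + 148*9² - 1/33*9) = -29543 + (-5 + 148*81 - 3/11) = -29543 + (-5 + 11988 - 3/11) = -29543 + 131810/11 = -193163/11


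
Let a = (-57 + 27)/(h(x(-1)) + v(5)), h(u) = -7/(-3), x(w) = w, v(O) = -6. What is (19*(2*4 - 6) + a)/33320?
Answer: 127/91630 ≈ 0.0013860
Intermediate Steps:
h(u) = 7/3 (h(u) = -7*(-1/3) = 7/3)
a = 90/11 (a = (-57 + 27)/(7/3 - 6) = -30/(-11/3) = -30*(-3/11) = 90/11 ≈ 8.1818)
(19*(2*4 - 6) + a)/33320 = (19*(2*4 - 6) + 90/11)/33320 = (19*(8 - 6) + 90/11)*(1/33320) = (19*2 + 90/11)*(1/33320) = (38 + 90/11)*(1/33320) = (508/11)*(1/33320) = 127/91630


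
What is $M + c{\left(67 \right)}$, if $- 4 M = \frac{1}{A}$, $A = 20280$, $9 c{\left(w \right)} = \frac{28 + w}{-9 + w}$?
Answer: $\frac{1284313}{7057440} \approx 0.18198$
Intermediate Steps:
$c{\left(w \right)} = \frac{28 + w}{9 \left(-9 + w\right)}$ ($c{\left(w \right)} = \frac{\left(28 + w\right) \frac{1}{-9 + w}}{9} = \frac{\frac{1}{-9 + w} \left(28 + w\right)}{9} = \frac{28 + w}{9 \left(-9 + w\right)}$)
$M = - \frac{1}{81120}$ ($M = - \frac{1}{4 \cdot 20280} = \left(- \frac{1}{4}\right) \frac{1}{20280} = - \frac{1}{81120} \approx -1.2327 \cdot 10^{-5}$)
$M + c{\left(67 \right)} = - \frac{1}{81120} + \frac{28 + 67}{9 \left(-9 + 67\right)} = - \frac{1}{81120} + \frac{1}{9} \cdot \frac{1}{58} \cdot 95 = - \frac{1}{81120} + \frac{95}{522} = \frac{1284313}{7057440}$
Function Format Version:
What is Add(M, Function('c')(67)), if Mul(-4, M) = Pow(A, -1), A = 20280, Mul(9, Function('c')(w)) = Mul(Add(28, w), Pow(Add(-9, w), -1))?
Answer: Rational(1284313, 7057440) ≈ 0.18198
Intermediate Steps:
Function('c')(w) = Mul(Rational(1, 9), Pow(Add(-9, w), -1), Add(28, w)) (Function('c')(w) = Mul(Rational(1, 9), Mul(Add(28, w), Pow(Add(-9, w), -1))) = Mul(Rational(1, 9), Mul(Pow(Add(-9, w), -1), Add(28, w))) = Mul(Rational(1, 9), Pow(Add(-9, w), -1), Add(28, w)))
M = Rational(-1, 81120) (M = Mul(Rational(-1, 4), Pow(20280, -1)) = Mul(Rational(-1, 4), Rational(1, 20280)) = Rational(-1, 81120) ≈ -1.2327e-5)
Add(M, Function('c')(67)) = Add(Rational(-1, 81120), Mul(Rational(1, 9), Pow(Add(-9, 67), -1), Add(28, 67))) = Add(Rational(-1, 81120), Mul(Rational(1, 9), Pow(58, -1), 95)) = Add(Rational(-1, 81120), Mul(Rational(1, 9), Rational(1, 58), 95)) = Add(Rational(-1, 81120), Rational(95, 522)) = Rational(1284313, 7057440)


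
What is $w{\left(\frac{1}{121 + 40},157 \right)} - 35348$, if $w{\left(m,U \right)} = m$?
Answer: $- \frac{5691027}{161} \approx -35348.0$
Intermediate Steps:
$w{\left(\frac{1}{121 + 40},157 \right)} - 35348 = \frac{1}{121 + 40} - 35348 = \frac{1}{161} - 35348 = - \frac{5691027}{161}$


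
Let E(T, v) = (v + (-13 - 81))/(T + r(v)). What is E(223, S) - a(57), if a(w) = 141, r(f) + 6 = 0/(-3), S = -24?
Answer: -30715/217 ≈ -141.54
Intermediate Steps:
r(f) = -6 (r(f) = -6 + 0/(-3) = -6 + 0*(-⅓) = -6 + 0 = -6)
E(T, v) = (-94 + v)/(-6 + T) (E(T, v) = (v + (-13 - 81))/(T - 6) = (v - 94)/(-6 + T) = (-94 + v)/(-6 + T))
E(223, S) - a(57) = (-94 - 24)/(-6 + 223) - 1*141 = -118/217 - 141 = -30715/217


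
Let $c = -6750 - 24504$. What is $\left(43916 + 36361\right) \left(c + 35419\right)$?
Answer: $334353705$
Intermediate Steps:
$c = -31254$
$\left(43916 + 36361\right) \left(c + 35419\right) = \left(43916 + 36361\right) \left(-31254 + 35419\right) = 80277 \cdot 4165 = 334353705$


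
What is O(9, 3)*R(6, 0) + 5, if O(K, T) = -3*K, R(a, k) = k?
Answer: 5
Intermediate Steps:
O(9, 3)*R(6, 0) + 5 = -3*9*0 + 5 = -27*0 + 5 = 0 + 5 = 5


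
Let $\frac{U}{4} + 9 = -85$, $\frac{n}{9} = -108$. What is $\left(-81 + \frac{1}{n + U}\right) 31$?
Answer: $- \frac{3384859}{1348} \approx -2511.0$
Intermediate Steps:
$n = -972$ ($n = 9 \left(-108\right) = -972$)
$U = -376$ ($U = -36 + 4 \left(-85\right) = -36 - 340 = -376$)
$\left(-81 + \frac{1}{n + U}\right) 31 = \left(-81 + \frac{1}{-972 - 376}\right) 31 = \left(-81 + \frac{1}{-1348}\right) 31 = \left(-81 - \frac{1}{1348}\right) 31 = \left(- \frac{109189}{1348}\right) 31 = - \frac{3384859}{1348}$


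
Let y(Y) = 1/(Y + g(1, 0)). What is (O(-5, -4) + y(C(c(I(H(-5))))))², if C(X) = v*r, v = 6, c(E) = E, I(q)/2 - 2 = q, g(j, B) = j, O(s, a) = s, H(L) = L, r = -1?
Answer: 676/25 ≈ 27.040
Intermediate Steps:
I(q) = 4 + 2*q
C(X) = -6 (C(X) = 6*(-1) = -6)
y(Y) = 1/(1 + Y) (y(Y) = 1/(Y + 1) = 1/(1 + Y))
(O(-5, -4) + y(C(c(I(H(-5))))))² = (-5 + 1/(1 - 6))² = (-5 + 1/(-5))² = (-5 - ⅕)² = (-26/5)² = 676/25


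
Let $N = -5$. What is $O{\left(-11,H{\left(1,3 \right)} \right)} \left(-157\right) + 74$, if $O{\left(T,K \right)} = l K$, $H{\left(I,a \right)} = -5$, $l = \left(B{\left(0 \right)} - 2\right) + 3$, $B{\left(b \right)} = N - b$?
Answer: $-3066$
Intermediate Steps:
$B{\left(b \right)} = -5 - b$
$l = -4$ ($l = \left(\left(-5 - 0\right) - 2\right) + 3 = \left(\left(-5 + 0\right) - 2\right) + 3 = \left(-5 - 2\right) + 3 = -7 + 3 = -4$)
$O{\left(T,K \right)} = - 4 K$
$O{\left(-11,H{\left(1,3 \right)} \right)} \left(-157\right) + 74 = \left(-4\right) \left(-5\right) \left(-157\right) + 74 = 20 \left(-157\right) + 74 = -3140 + 74 = -3066$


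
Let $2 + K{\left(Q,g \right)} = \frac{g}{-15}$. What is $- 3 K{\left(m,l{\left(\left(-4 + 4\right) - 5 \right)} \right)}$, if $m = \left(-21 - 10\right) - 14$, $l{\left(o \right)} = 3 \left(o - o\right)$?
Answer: $6$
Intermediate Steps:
$l{\left(o \right)} = 0$ ($l{\left(o \right)} = 3 \cdot 0 = 0$)
$m = -45$ ($m = -31 - 14 = -45$)
$K{\left(Q,g \right)} = -2 - \frac{g}{15}$ ($K{\left(Q,g \right)} = -2 + \frac{g}{-15} = -2 + g \left(- \frac{1}{15}\right) = -2 - \frac{g}{15}$)
$- 3 K{\left(m,l{\left(\left(-4 + 4\right) - 5 \right)} \right)} = - 3 \left(-2 - 0\right) = - 3 \left(-2 + 0\right) = \left(-3\right) \left(-2\right) = 6$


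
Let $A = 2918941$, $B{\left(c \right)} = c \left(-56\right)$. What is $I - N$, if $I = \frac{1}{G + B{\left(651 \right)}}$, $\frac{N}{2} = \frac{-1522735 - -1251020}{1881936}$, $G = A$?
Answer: $\frac{783215352743}{2712326145480} \approx 0.28876$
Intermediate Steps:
$B{\left(c \right)} = - 56 c$
$G = 2918941$
$N = - \frac{271715}{940968}$ ($N = 2 \frac{-1522735 - -1251020}{1881936} = 2 \left(-1522735 + 1251020\right) \frac{1}{1881936} = 2 \left(\left(-271715\right) \frac{1}{1881936}\right) = 2 \left(- \frac{271715}{1881936}\right) = - \frac{271715}{940968} \approx -0.28876$)
$I = \frac{1}{2882485}$ ($I = \frac{1}{2918941 - 36456} = \frac{1}{2882485} \approx 3.4692 \cdot 10^{-7}$)
$I - N = \frac{1}{2882485} - - \frac{271715}{940968} = \frac{1}{2882485} + \frac{271715}{940968} = \frac{783215352743}{2712326145480}$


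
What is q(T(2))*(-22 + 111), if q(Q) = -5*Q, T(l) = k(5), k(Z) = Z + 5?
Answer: -4450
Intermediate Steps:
k(Z) = 5 + Z
T(l) = 10 (T(l) = 5 + 5 = 10)
q(T(2))*(-22 + 111) = (-5*10)*(-22 + 111) = -50*89 = -4450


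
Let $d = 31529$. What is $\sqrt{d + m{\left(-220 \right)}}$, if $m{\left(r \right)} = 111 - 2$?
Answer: $\sqrt{31638} \approx 177.87$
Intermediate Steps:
$m{\left(r \right)} = 109$ ($m{\left(r \right)} = 111 - 2 = 109$)
$\sqrt{d + m{\left(-220 \right)}} = \sqrt{31529 + 109} = \sqrt{31638}$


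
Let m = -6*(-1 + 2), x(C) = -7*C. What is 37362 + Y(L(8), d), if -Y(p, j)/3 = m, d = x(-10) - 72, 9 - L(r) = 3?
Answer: 37380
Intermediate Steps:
L(r) = 6 (L(r) = 9 - 1*3 = 9 - 3 = 6)
d = -2 (d = -7*(-10) - 72 = 70 - 72 = -2)
m = -6 (m = -6*1 = -6)
Y(p, j) = 18 (Y(p, j) = -3*(-6) = 18)
37362 + Y(L(8), d) = 37362 + 18 = 37380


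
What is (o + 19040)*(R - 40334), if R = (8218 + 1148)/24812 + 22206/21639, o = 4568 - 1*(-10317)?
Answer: -122440119551076925/89484478 ≈ -1.3683e+9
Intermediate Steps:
o = 14885 (o = 4568 + 10317 = 14885)
R = 125607691/89484478 (R = 9366*(1/24812) + 22206*(1/21639) = 4683/12406 + 7402/7213 = 125607691/89484478 ≈ 1.4037)
(o + 19040)*(R - 40334) = (14885 + 19040)*(125607691/89484478 - 40334) = 33925*(-3609141327961/89484478) = -122440119551076925/89484478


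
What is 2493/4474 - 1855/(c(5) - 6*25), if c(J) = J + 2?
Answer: 8655769/639782 ≈ 13.529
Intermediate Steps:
c(J) = 2 + J
2493/4474 - 1855/(c(5) - 6*25) = 2493/4474 - 1855/((2 + 5) - 6*25) = 2493*(1/4474) - 1855/(7 - 150) = 2493/4474 - 1855/(-143) = 2493/4474 - 1855*(-1/143) = 2493/4474 + 1855/143 = 8655769/639782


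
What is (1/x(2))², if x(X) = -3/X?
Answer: 4/9 ≈ 0.44444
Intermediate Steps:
(1/x(2))² = (1/(-3/2))² = (-⅔)² = 4/9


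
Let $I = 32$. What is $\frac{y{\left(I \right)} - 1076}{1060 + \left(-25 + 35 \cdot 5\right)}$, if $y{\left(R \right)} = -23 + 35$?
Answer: $- \frac{532}{605} \approx -0.87934$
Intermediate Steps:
$y{\left(R \right)} = 12$
$\frac{y{\left(I \right)} - 1076}{1060 + \left(-25 + 35 \cdot 5\right)} = \frac{12 - 1076}{1060 + \left(-25 + 35 \cdot 5\right)} = \frac{12 - 1076}{1060 + \left(-25 + 175\right)} = \frac{12 - 1076}{1060 + 150} = - \frac{1064}{1210} = \left(-1064\right) \frac{1}{1210} = - \frac{532}{605}$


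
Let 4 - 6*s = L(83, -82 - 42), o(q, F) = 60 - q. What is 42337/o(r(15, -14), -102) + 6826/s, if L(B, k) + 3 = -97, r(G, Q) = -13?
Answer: 1848209/1898 ≈ 973.77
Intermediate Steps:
L(B, k) = -100 (L(B, k) = -3 - 97 = -100)
s = 52/3 (s = ⅔ - ⅙*(-100) = ⅔ + 50/3 = 52/3 ≈ 17.333)
42337/o(r(15, -14), -102) + 6826/s = 42337/(60 - 1*(-13)) + 6826/(52/3) = 42337/(60 + 13) + 6826*(3/52) = 42337/73 + 10239/26 = 1848209/1898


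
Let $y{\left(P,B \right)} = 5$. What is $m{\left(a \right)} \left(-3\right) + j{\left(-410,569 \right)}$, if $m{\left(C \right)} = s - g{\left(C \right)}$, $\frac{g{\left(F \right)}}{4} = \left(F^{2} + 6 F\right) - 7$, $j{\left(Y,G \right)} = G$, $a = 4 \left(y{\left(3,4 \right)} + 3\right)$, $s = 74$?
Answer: $14855$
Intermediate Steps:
$a = 32$ ($a = 4 \left(5 + 3\right) = 4 \cdot 8 = 32$)
$g{\left(F \right)} = -28 + 4 F^{2} + 24 F$ ($g{\left(F \right)} = 4 \left(\left(F^{2} + 6 F\right) - 7\right) = 4 \left(-7 + F^{2} + 6 F\right) = -28 + 4 F^{2} + 24 F$)
$m{\left(C \right)} = 102 - 24 C - 4 C^{2}$ ($m{\left(C \right)} = 74 - \left(-28 + 4 C^{2} + 24 C\right) = 102 - 24 C - 4 C^{2}$)
$m{\left(a \right)} \left(-3\right) + j{\left(-410,569 \right)} = \left(102 - 768 - 4 \cdot 32^{2}\right) \left(-3\right) + 569 = \left(102 - 768 - 4096\right) \left(-3\right) + 569 = \left(-4762\right) \left(-3\right) + 569 = 14286 + 569 = 14855$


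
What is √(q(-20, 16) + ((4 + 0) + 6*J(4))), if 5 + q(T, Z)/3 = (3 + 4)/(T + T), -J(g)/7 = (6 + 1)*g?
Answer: I*√475010/20 ≈ 34.461*I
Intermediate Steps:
J(g) = -49*g (J(g) = -7*(6 + 1)*g = -49*g)
q(T, Z) = -15 + 21/(2*T) (q(T, Z) = -15 + 3*((3 + 4)/(T + T)) = -15 + 3*(7/((2*T))) = -15 + 3*(7*(1/(2*T))) = -15 + 3*(7/(2*T)) = -15 + 21/(2*T))
√(q(-20, 16) + ((4 + 0) + 6*J(4))) = √((-15 + (21/2)/(-20)) + ((4 + 0) + 6*(-49*4))) = √((-15 + (21/2)*(-1/20)) + (4 + 6*(-196))) = √((-15 - 21/40) + (4 - 1176)) = √(-621/40 - 1172) = √(-47501/40) = I*√475010/20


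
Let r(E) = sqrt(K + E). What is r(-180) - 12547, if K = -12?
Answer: -12547 + 8*I*sqrt(3) ≈ -12547.0 + 13.856*I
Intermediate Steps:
r(E) = sqrt(-12 + E)
r(-180) - 12547 = sqrt(-12 - 180) - 12547 = sqrt(-192) - 12547 = 8*I*sqrt(3) - 12547 = -12547 + 8*I*sqrt(3)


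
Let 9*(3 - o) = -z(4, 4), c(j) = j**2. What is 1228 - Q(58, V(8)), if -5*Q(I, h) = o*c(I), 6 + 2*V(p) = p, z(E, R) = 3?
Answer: 10412/3 ≈ 3470.7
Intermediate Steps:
V(p) = -3 + p/2
o = 10/3 (o = 3 - (-1)*3/9 = 3 - 1/9*(-3) = 3 + 1/3 = 10/3 ≈ 3.3333)
Q(I, h) = -2*I**2/3
1228 - Q(58, V(8)) = 1228 - (-2)*58**2/3 = 1228 - (-2)*3364/3 = 1228 - 1*(-6728/3) = 1228 + 6728/3 = 10412/3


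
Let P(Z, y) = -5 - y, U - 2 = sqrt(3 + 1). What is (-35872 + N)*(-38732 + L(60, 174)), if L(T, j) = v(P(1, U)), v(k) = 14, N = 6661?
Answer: 1130991498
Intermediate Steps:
U = 4 (U = 2 + sqrt(3 + 1) = 2 + sqrt(4) = 2 + 2 = 4)
L(T, j) = 14
(-35872 + N)*(-38732 + L(60, 174)) = (-35872 + 6661)*(-38732 + 14) = -29211*(-38718) = 1130991498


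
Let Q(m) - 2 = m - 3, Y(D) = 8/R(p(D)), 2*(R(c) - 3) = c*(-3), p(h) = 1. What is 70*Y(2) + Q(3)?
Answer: 1126/3 ≈ 375.33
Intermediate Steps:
R(c) = 3 - 3*c/2 (R(c) = 3 + (c*(-3))/2 = 3 + (-3*c)/2 = 3 - 3*c/2)
Y(D) = 16/3 (Y(D) = 8/(3 - 3/2*1) = 8/(3 - 3/2) = 8/(3/2) = 8*(⅔) = 16/3)
Q(m) = -1 + m (Q(m) = 2 + (m - 3) = 2 + (-3 + m) = -1 + m)
70*Y(2) + Q(3) = 70*(16/3) + (-1 + 3) = 1120/3 + 2 = 1126/3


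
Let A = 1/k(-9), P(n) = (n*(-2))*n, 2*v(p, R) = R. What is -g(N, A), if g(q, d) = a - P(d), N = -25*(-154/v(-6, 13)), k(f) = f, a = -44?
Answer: 3562/81 ≈ 43.975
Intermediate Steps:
v(p, R) = R/2
P(n) = -2*n**2 (P(n) = (-2*n)*n = -2*n**2)
A = -1/9 (A = 1/(-9) = -1/9 ≈ -0.11111)
N = 7700/13 (N = -25/(((1/2)*13)/(-154)) = -25/((13/2)*(-1/154)) = -25/(-13/308) = -25*(-308/13) = 7700/13 ≈ 592.31)
g(q, d) = -44 + 2*d**2 (g(q, d) = -44 - (-2)*d**2 = -44 + 2*d**2)
-g(N, A) = -(-44 + 2*(-1/9)**2) = -(-44 + 2*(1/81)) = -(-44 + 2/81) = -1*(-3562/81) = 3562/81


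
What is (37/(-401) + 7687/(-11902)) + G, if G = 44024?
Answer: 210109909987/4772702 ≈ 44023.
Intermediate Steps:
(37/(-401) + 7687/(-11902)) + G = (37/(-401) + 7687/(-11902)) + 44024 = (37*(-1/401) + 7687*(-1/11902)) + 44024 = (-37/401 - 7687/11902) + 44024 = -3522861/4772702 + 44024 = 210109909987/4772702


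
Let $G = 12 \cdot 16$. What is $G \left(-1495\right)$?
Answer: $-287040$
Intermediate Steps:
$G = 192$
$G \left(-1495\right) = 192 \left(-1495\right) = -287040$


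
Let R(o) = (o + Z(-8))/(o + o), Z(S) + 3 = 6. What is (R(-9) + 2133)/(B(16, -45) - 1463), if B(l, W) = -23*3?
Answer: -1600/1149 ≈ -1.3925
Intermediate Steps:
Z(S) = 3 (Z(S) = -3 + 6 = 3)
B(l, W) = -69
R(o) = (3 + o)/(2*o) (R(o) = (o + 3)/(o + o) = (3 + o)/((2*o)) = (3 + o)*(1/(2*o)) = (3 + o)/(2*o))
(R(-9) + 2133)/(B(16, -45) - 1463) = ((1/2)*(3 - 9)/(-9) + 2133)/(-69 - 1463) = ((1/2)*(-1/9)*(-6) + 2133)/(-1532) = (1/3 + 2133)*(-1/1532) = (6400/3)*(-1/1532) = -1600/1149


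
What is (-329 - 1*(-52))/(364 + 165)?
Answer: -277/529 ≈ -0.52363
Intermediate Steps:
(-329 - 1*(-52))/(364 + 165) = (-329 + 52)/529 = -277*1/529 = -277/529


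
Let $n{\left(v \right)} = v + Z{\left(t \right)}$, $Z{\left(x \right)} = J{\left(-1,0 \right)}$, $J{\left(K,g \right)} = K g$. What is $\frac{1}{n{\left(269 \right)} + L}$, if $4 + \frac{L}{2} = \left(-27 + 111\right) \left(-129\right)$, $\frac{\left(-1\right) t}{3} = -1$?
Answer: $- \frac{1}{21411} \approx -4.6705 \cdot 10^{-5}$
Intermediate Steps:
$t = 3$ ($t = \left(-3\right) \left(-1\right) = 3$)
$L = -21680$ ($L = -8 + 2 \left(-27 + 111\right) \left(-129\right) = -8 + 2 \cdot 84 \left(-129\right) = -8 + 2 \left(-10836\right) = -8 - 21672 = -21680$)
$Z{\left(x \right)} = 0$ ($Z{\left(x \right)} = \left(-1\right) 0 = 0$)
$n{\left(v \right)} = v$ ($n{\left(v \right)} = v + 0 = v$)
$\frac{1}{n{\left(269 \right)} + L} = \frac{1}{269 - 21680} = \frac{1}{-21411} = - \frac{1}{21411}$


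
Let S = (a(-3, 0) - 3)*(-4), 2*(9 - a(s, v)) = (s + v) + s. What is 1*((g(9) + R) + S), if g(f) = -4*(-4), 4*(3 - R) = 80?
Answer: -37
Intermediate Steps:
R = -17 (R = 3 - ¼*80 = 3 - 20 = -17)
g(f) = 16
a(s, v) = 9 - s - v/2 (a(s, v) = 9 - ((s + v) + s)/2 = 9 - (v + 2*s)/2 = 9 + (-s - v/2) = 9 - s - v/2)
S = -36 (S = ((9 - 1*(-3) - ½*0) - 3)*(-4) = ((9 + 3 + 0) - 3)*(-4) = (12 - 3)*(-4) = 9*(-4) = -36)
1*((g(9) + R) + S) = 1*((16 - 17) - 36) = 1*(-1 - 36) = 1*(-37) = -37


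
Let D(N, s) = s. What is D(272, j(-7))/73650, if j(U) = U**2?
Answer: 49/73650 ≈ 0.00066531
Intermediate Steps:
D(272, j(-7))/73650 = (-7)**2/73650 = 49*(1/73650) = 49/73650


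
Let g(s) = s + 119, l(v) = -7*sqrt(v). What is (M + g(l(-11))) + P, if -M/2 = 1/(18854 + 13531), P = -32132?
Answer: -1036741007/32385 - 7*I*sqrt(11) ≈ -32013.0 - 23.216*I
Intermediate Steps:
g(s) = 119 + s
M = -2/32385 (M = -2/(18854 + 13531) = -2/32385 ≈ -6.1757e-5)
(M + g(l(-11))) + P = (-2/32385 + (119 - 7*I*sqrt(11))) - 32132 = (3853813/32385 - 7*I*sqrt(11)) - 32132 = -1036741007/32385 - 7*I*sqrt(11)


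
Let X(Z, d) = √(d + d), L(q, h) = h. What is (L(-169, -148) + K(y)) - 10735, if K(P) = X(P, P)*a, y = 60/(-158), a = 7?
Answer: -10883 + 14*I*√1185/79 ≈ -10883.0 + 6.1004*I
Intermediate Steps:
X(Z, d) = √2*√d (X(Z, d) = √(2*d) = √2*√d)
y = -30/79 (y = 60*(-1/158) = -30/79 ≈ -0.37975)
K(P) = 7*√2*√P (K(P) = (√2*√P)*7 = 7*√2*√P)
(L(-169, -148) + K(y)) - 10735 = (-148 + 7*√2*√(-30/79)) - 10735 = (-148 + 7*√2*(I*√2370/79)) - 10735 = (-148 + 14*I*√1185/79) - 10735 = -10883 + 14*I*√1185/79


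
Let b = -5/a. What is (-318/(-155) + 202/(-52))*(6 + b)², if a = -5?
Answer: -361963/4030 ≈ -89.817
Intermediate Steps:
b = 1 (b = -5/(-5) = -5*(-⅕) = 1)
(-318/(-155) + 202/(-52))*(6 + b)² = (-318/(-155) + 202/(-52))*(6 + 1)² = (-318*(-1/155) + 202*(-1/52))*7² = (318/155 - 101/26)*49 = -7387/4030*49 = -361963/4030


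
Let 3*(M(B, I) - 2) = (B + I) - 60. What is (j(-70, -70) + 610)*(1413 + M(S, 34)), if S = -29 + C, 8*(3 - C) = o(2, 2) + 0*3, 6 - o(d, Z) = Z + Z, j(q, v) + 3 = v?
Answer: 3002009/4 ≈ 7.5050e+5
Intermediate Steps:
j(q, v) = -3 + v
o(d, Z) = 6 - 2*Z (o(d, Z) = 6 - (Z + Z) = 6 - 2*Z)
C = 11/4 (C = 3 - ((6 - 2*2) + 0*3)/8 = 3 - ((6 - 4) + 0)/8 = 3 - (2 + 0)/8 = 3 - 1/8*2 = 3 - 1/4 = 11/4 ≈ 2.7500)
S = -105/4 (S = -29 + 11/4 = -105/4 ≈ -26.250)
M(B, I) = -18 + B/3 + I/3 (M(B, I) = 2 + ((B + I) - 60)/3 = 2 + (-60 + B + I)/3 = 2 + (-20 + B/3 + I/3) = -18 + B/3 + I/3)
(j(-70, -70) + 610)*(1413 + M(S, 34)) = ((-3 - 70) + 610)*(1413 + (-18 + (1/3)*(-105/4) + (1/3)*34)) = (-73 + 610)*(1413 + (-18 - 35/4 + 34/3)) = 537*(1413 - 185/12) = 537*(16771/12) = 3002009/4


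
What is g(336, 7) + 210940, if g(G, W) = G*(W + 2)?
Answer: 213964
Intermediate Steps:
g(G, W) = G*(2 + W)
g(336, 7) + 210940 = 336*(2 + 7) + 210940 = 336*9 + 210940 = 3024 + 210940 = 213964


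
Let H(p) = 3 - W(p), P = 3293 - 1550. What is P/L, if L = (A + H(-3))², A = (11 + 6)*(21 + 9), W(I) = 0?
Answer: 581/87723 ≈ 0.0066231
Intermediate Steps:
P = 1743
H(p) = 3 (H(p) = 3 - 1*0 = 3 + 0 = 3)
A = 510 (A = 17*30 = 510)
L = 263169 (L = (510 + 3)² = 513² = 263169)
P/L = 1743/263169 = 1743*(1/263169) = 581/87723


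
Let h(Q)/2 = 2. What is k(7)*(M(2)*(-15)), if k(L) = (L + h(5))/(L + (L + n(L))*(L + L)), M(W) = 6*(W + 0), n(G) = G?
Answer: -1980/203 ≈ -9.7537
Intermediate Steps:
M(W) = 6*W
h(Q) = 4 (h(Q) = 2*2 = 4)
k(L) = (4 + L)/(L + 4*L²) (k(L) = (L + 4)/(L + (L + L)*(L + L)) = (4 + L)/(L + (2*L)*(2*L)) = (4 + L)/(L + 4*L²))
k(7)*(M(2)*(-15)) = ((4 + 7)/(7*(1 + 4*7)))*((6*2)*(-15)) = ((⅐)*11/(1 + 28))*(12*(-15)) = ((⅐)*11/29)*(-180) = ((⅐)*(1/29)*11)*(-180) = (11/203)*(-180) = -1980/203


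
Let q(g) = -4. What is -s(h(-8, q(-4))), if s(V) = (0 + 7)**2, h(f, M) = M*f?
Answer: -49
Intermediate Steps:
s(V) = 49 (s(V) = 7**2 = 49)
-s(h(-8, q(-4))) = -1*49 = -49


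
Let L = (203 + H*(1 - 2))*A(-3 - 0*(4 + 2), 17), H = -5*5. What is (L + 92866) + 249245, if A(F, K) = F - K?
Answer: 337551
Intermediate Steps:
H = -25
L = -4560 (L = (203 - 25*(1 - 2))*((-3 - 0*(4 + 2)) - 1*17) = (203 - 25*(-1))*((-3 - 0*6) - 17) = (203 + 25)*((-3 - 1*0) - 17) = 228*((-3 + 0) - 17) = 228*(-3 - 17) = 228*(-20) = -4560)
(L + 92866) + 249245 = (-4560 + 92866) + 249245 = 88306 + 249245 = 337551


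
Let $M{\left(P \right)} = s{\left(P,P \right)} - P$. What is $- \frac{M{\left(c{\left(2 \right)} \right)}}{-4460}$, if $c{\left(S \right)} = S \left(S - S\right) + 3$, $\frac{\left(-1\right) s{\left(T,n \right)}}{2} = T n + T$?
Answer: $- \frac{27}{4460} \approx -0.0060538$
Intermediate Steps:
$s{\left(T,n \right)} = - 2 T - 2 T n$ ($s{\left(T,n \right)} = - 2 \left(T n + T\right) = - 2 \left(T + T n\right) = - 2 T - 2 T n$)
$c{\left(S \right)} = 3$ ($c{\left(S \right)} = S 0 + 3 = 0 + 3 = 3$)
$M{\left(P \right)} = - P - 2 P \left(1 + P\right)$ ($M{\left(P \right)} = - 2 P \left(1 + P\right) - P = - P - 2 P \left(1 + P\right)$)
$- \frac{M{\left(c{\left(2 \right)} \right)}}{-4460} = - \frac{3 \left(-3 - 6\right)}{-4460} = - \frac{3 \left(-3 - 6\right) \left(-1\right)}{4460} = - \frac{3 \left(-9\right) \left(-1\right)}{4460} = - \frac{\left(-27\right) \left(-1\right)}{4460} = \left(-1\right) \frac{27}{4460} = - \frac{27}{4460}$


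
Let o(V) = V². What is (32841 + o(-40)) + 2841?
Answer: 37282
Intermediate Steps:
(32841 + o(-40)) + 2841 = (32841 + (-40)²) + 2841 = (32841 + 1600) + 2841 = 34441 + 2841 = 37282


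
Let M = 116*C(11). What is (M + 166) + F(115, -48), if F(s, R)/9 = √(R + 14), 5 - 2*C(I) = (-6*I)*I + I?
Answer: 41926 + 9*I*√34 ≈ 41926.0 + 52.479*I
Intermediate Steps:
C(I) = 5/2 + 3*I² - I/2 (C(I) = 5/2 - ((-6*I)*I + I)/2 = 5/2 - (-6*I² + I)/2 = 5/2 - (I - 6*I²)/2 = 5/2 + (3*I² - I/2) = 5/2 + 3*I² - I/2)
F(s, R) = 9*√(14 + R) (F(s, R) = 9*√(R + 14) = 9*√(14 + R))
M = 41760 (M = 116*(5/2 + 3*11² - ½*11) = 116*(5/2 + 3*121 - 11/2) = 116*(5/2 + 363 - 11/2) = 116*360 = 41760)
(M + 166) + F(115, -48) = (41760 + 166) + 9*√(14 - 48) = 41926 + 9*√(-34) = 41926 + 9*(I*√34) = 41926 + 9*I*√34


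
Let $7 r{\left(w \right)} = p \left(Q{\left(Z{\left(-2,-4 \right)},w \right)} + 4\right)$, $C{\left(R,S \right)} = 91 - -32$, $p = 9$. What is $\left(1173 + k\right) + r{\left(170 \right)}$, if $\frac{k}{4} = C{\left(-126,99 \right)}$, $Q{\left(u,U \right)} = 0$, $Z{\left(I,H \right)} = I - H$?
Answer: $\frac{11691}{7} \approx 1670.1$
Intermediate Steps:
$C{\left(R,S \right)} = 123$ ($C{\left(R,S \right)} = 91 + 32 = 123$)
$r{\left(w \right)} = \frac{36}{7}$ ($r{\left(w \right)} = \frac{9 \left(0 + 4\right)}{7} = \frac{9 \cdot 4}{7} = \frac{1}{7} \cdot 36 = \frac{36}{7}$)
$k = 492$ ($k = 4 \cdot 123 = 492$)
$\left(1173 + k\right) + r{\left(170 \right)} = \left(1173 + 492\right) + \frac{36}{7} = 1665 + \frac{36}{7} = \frac{11691}{7}$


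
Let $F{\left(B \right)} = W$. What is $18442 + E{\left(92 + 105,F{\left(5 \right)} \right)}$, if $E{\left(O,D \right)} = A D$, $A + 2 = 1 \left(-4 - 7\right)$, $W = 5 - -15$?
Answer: $18182$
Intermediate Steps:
$W = 20$ ($W = 5 + 15 = 20$)
$A = -13$ ($A = -2 + 1 \left(-4 - 7\right) = -2 + 1 \left(-11\right) = -2 - 11 = -13$)
$F{\left(B \right)} = 20$
$E{\left(O,D \right)} = - 13 D$
$18442 + E{\left(92 + 105,F{\left(5 \right)} \right)} = 18442 - 260 = 18182$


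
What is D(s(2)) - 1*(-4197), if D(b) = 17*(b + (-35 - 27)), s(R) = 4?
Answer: 3211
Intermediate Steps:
D(b) = -1054 + 17*b (D(b) = 17*(b - 62) = 17*(-62 + b) = -1054 + 17*b)
D(s(2)) - 1*(-4197) = (-1054 + 17*4) - 1*(-4197) = (-1054 + 68) + 4197 = -986 + 4197 = 3211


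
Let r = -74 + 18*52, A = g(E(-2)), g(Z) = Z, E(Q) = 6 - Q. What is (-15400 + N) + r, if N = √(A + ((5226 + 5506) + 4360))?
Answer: -14538 + 10*√151 ≈ -14415.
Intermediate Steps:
A = 8 (A = 6 - 1*(-2) = 6 + 2 = 8)
N = 10*√151 (N = √(8 + ((5226 + 5506) + 4360)) = √(8 + (10732 + 4360)) = √(8 + 15092) = √15100 = 10*√151 ≈ 122.88)
r = 862 (r = -74 + 936 = 862)
(-15400 + N) + r = (-15400 + 10*√151) + 862 = -14538 + 10*√151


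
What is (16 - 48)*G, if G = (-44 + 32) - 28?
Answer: 1280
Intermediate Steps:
G = -40 (G = -12 - 28 = -40)
(16 - 48)*G = (16 - 48)*(-40) = -32*(-40) = 1280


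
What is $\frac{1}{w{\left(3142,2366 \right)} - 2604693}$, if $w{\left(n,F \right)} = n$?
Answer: $- \frac{1}{2601551} \approx -3.8439 \cdot 10^{-7}$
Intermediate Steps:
$\frac{1}{w{\left(3142,2366 \right)} - 2604693} = \frac{1}{3142 - 2604693} = \frac{1}{-2601551} = - \frac{1}{2601551}$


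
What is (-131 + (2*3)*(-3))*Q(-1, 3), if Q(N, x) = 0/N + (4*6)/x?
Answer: -1192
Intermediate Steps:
Q(N, x) = 24/x (Q(N, x) = 0 + 24/x = 24/x)
(-131 + (2*3)*(-3))*Q(-1, 3) = (-131 + (2*3)*(-3))*(24/3) = (-131 + 6*(-3))*(24*(⅓)) = (-131 - 18)*8 = -149*8 = -1192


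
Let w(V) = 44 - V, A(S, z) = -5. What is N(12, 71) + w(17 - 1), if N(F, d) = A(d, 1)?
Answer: 23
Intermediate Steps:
N(F, d) = -5
N(12, 71) + w(17 - 1) = -5 + (44 - (17 - 1)) = -5 + (44 - 1*16) = -5 + (44 - 16) = -5 + 28 = 23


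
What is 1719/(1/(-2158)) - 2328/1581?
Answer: -1954961030/527 ≈ -3.7096e+6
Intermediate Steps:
1719/(1/(-2158)) - 2328/1581 = 1719/(-1/2158) - 2328*1/1581 = 1719*(-2158) - 776/527 = -3709602 - 776/527 = -1954961030/527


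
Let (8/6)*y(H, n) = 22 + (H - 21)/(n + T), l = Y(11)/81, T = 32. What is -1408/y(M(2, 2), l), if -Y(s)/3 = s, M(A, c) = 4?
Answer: -4804096/54921 ≈ -87.473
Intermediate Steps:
Y(s) = -3*s
l = -11/27 (l = -3*11/81 = -33*1/81 = -11/27 ≈ -0.40741)
y(H, n) = 33/2 + 3*(-21 + H)/(4*(32 + n)) (y(H, n) = 3*(22 + (H - 21)/(n + 32))/4 = 3*(22 + (-21 + H)/(32 + n))/4 = 33/2 + 3*(-21 + H)/(4*(32 + n)))
-1408/y(M(2, 2), l) = -1408*4*(32 - 11/27)/(3*(683 + 4 + 22*(-11/27))) = -1408*3412/(81*(683 + 4 - 242/27)) = -1408/((¾)*(27/853)*(18307/27)) = -1408/54921/3412 = -1408*3412/54921 = -4804096/54921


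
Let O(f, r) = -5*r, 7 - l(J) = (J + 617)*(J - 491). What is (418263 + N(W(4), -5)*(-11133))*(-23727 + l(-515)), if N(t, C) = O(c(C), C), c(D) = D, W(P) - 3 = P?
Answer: 11039988696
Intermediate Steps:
l(J) = 7 - (-491 + J)*(617 + J) (l(J) = 7 - (J + 617)*(J - 491) = 7 - (617 + J)*(-491 + J) = 7 - (-491 + J)*(617 + J))
W(P) = 3 + P
N(t, C) = -5*C
(418263 + N(W(4), -5)*(-11133))*(-23727 + l(-515)) = (418263 - 5*(-5)*(-11133))*(-23727 + (302954 - 1*(-515)² - 126*(-515))) = (418263 + 25*(-11133))*(-23727 + (302954 - 1*265225 + 64890)) = (418263 - 278325)*(-23727 + (302954 - 265225 + 64890)) = 139938*(-23727 + 102619) = 139938*78892 = 11039988696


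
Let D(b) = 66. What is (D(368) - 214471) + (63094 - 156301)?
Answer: -307612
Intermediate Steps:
(D(368) - 214471) + (63094 - 156301) = (66 - 214471) + (63094 - 156301) = -214405 - 93207 = -307612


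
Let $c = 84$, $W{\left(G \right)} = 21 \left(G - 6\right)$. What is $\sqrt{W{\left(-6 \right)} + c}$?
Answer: $2 i \sqrt{42} \approx 12.961 i$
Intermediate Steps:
$W{\left(G \right)} = -126 + 21 G$ ($W{\left(G \right)} = 21 \left(-6 + G\right) = -126 + 21 G$)
$\sqrt{W{\left(-6 \right)} + c} = \sqrt{\left(-126 + 21 \left(-6\right)\right) + 84} = \sqrt{\left(-126 - 126\right) + 84} = \sqrt{-252 + 84} = \sqrt{-168} = 2 i \sqrt{42}$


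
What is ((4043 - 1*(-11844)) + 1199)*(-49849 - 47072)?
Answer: -1655992206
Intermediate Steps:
((4043 - 1*(-11844)) + 1199)*(-49849 - 47072) = ((4043 + 11844) + 1199)*(-96921) = (15887 + 1199)*(-96921) = 17086*(-96921) = -1655992206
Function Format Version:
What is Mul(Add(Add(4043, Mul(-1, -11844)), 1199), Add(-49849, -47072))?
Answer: -1655992206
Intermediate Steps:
Mul(Add(Add(4043, Mul(-1, -11844)), 1199), Add(-49849, -47072)) = Mul(Add(Add(4043, 11844), 1199), -96921) = Mul(Add(15887, 1199), -96921) = Mul(17086, -96921) = -1655992206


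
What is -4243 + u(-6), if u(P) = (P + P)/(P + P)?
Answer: -4242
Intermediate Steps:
u(P) = 1 (u(P) = (2*P)/((2*P)) = (2*P)*(1/(2*P)) = 1)
-4243 + u(-6) = -4243 + 1 = -4242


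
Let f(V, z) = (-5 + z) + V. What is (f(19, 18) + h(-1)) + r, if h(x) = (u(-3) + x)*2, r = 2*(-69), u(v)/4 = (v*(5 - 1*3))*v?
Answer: 36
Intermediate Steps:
u(v) = 8*v**2 (u(v) = 4*((v*(5 - 1*3))*v) = 4*((v*(5 - 3))*v) = 4*((v*2)*v) = 4*((2*v)*v) = 4*(2*v**2) = 8*v**2)
f(V, z) = -5 + V + z
r = -138
h(x) = 144 + 2*x (h(x) = (8*(-3)**2 + x)*2 = (8*9 + x)*2 = (72 + x)*2 = 144 + 2*x)
(f(19, 18) + h(-1)) + r = ((-5 + 19 + 18) + (144 + 2*(-1))) - 138 = (32 + (144 - 2)) - 138 = (32 + 142) - 138 = 174 - 138 = 36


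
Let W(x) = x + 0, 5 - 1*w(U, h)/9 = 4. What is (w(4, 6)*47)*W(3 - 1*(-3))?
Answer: 2538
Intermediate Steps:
w(U, h) = 9 (w(U, h) = 45 - 9*4 = 45 - 36 = 9)
W(x) = x
(w(4, 6)*47)*W(3 - 1*(-3)) = (9*47)*(3 - 1*(-3)) = 423*(3 + 3) = 423*6 = 2538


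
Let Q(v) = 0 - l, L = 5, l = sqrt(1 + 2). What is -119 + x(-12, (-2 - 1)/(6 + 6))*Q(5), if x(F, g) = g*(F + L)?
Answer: -119 - 7*sqrt(3)/4 ≈ -122.03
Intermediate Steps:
l = sqrt(3) ≈ 1.7320
Q(v) = -sqrt(3) (Q(v) = 0 - sqrt(3) = -sqrt(3))
x(F, g) = g*(5 + F) (x(F, g) = g*(F + 5) = g*(5 + F))
-119 + x(-12, (-2 - 1)/(6 + 6))*Q(5) = -119 + (((-2 - 1)/(6 + 6))*(5 - 12))*(-sqrt(3)) = -119 + (-3/12*(-7))*(-sqrt(3)) = -119 + (-3*1/12*(-7))*(-sqrt(3)) = -119 + (-1/4*(-7))*(-sqrt(3)) = -119 + 7*(-sqrt(3))/4 = -119 - 7*sqrt(3)/4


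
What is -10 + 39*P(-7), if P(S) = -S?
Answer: 263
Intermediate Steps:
-10 + 39*P(-7) = -10 + 39*(-1*(-7)) = -10 + 39*7 = -10 + 273 = 263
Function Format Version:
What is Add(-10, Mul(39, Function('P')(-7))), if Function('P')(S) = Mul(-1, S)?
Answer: 263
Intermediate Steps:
Add(-10, Mul(39, Function('P')(-7))) = Add(-10, Mul(39, Mul(-1, -7))) = Add(-10, Mul(39, 7)) = Add(-10, 273) = 263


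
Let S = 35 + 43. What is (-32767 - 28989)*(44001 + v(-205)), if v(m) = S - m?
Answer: -2734802704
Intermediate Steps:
S = 78
v(m) = 78 - m
(-32767 - 28989)*(44001 + v(-205)) = (-32767 - 28989)*(44001 + (78 - 1*(-205))) = -61756*(44001 + (78 + 205)) = -61756*(44001 + 283) = -61756*44284 = -2734802704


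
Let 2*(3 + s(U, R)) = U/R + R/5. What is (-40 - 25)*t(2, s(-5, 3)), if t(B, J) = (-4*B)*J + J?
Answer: -4823/3 ≈ -1607.7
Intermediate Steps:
s(U, R) = -3 + R/10 + U/(2*R) (s(U, R) = -3 + (U/R + R/5)/2 = -3 + (R/5 + U/R)/2 = -3 + (R/10 + U/(2*R)) = -3 + R/10 + U/(2*R))
t(B, J) = J - 4*B*J (t(B, J) = -4*B*J + J = J - 4*B*J)
(-40 - 25)*t(2, s(-5, 3)) = (-40 - 25)*((-3 + (1/10)*3 + (1/2)*(-5)/3)*(1 - 4*2)) = -65*(-3 + 3/10 + (1/2)*(-5)*(1/3))*(1 - 8) = -65*(-3 + 3/10 - 5/6)*(-7) = -(-689)*(-7)/3 = -65*371/15 = -4823/3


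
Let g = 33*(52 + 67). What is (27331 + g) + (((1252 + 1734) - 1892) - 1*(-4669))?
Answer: 37021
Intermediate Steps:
g = 3927 (g = 33*119 = 3927)
(27331 + g) + (((1252 + 1734) - 1892) - 1*(-4669)) = (27331 + 3927) + (((1252 + 1734) - 1892) - 1*(-4669)) = 31258 + ((2986 - 1892) + 4669) = 31258 + (1094 + 4669) = 31258 + 5763 = 37021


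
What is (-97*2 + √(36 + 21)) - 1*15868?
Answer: -16062 + √57 ≈ -16054.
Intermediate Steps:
(-97*2 + √(36 + 21)) - 1*15868 = (-194 + √57) - 15868 = -16062 + √57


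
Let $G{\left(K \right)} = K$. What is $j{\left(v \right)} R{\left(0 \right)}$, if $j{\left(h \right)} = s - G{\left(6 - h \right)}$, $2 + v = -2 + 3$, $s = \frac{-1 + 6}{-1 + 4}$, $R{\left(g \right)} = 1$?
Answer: $- \frac{16}{3} \approx -5.3333$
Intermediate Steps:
$s = \frac{5}{3} \approx 1.6667$
$v = -1$ ($v = -2 + \left(-2 + 3\right) = -2 + 1 = -1$)
$j{\left(h \right)} = - \frac{13}{3} + h$ ($j{\left(h \right)} = \frac{5}{3} - \left(6 - h\right) = \frac{5}{3} + \left(-6 + h\right) = - \frac{13}{3} + h$)
$j{\left(v \right)} R{\left(0 \right)} = \left(- \frac{13}{3} - 1\right) 1 = \left(- \frac{16}{3}\right) 1 = - \frac{16}{3}$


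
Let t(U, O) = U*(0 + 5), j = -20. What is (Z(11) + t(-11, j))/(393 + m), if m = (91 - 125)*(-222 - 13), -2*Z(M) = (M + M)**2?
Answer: -297/8383 ≈ -0.035429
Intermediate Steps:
t(U, O) = 5*U (t(U, O) = U*5 = 5*U)
Z(M) = -2*M**2 (Z(M) = -(M + M)**2/2 = -4*M**2/2 = -2*M**2)
m = 7990 (m = -34*(-235) = 7990)
(Z(11) + t(-11, j))/(393 + m) = (-2*11**2 + 5*(-11))/(393 + 7990) = (-2*121 - 55)/8383 = (-242 - 55)*(1/8383) = -297*1/8383 = -297/8383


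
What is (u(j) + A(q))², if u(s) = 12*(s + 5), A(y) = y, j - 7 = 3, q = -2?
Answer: 31684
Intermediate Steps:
j = 10 (j = 7 + 3 = 10)
u(s) = 60 + 12*s (u(s) = 12*(5 + s) = 60 + 12*s)
(u(j) + A(q))² = ((60 + 12*10) - 2)² = ((60 + 120) - 2)² = (180 - 2)² = 178² = 31684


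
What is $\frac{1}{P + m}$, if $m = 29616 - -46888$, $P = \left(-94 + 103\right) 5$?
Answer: $\frac{1}{76549} \approx 1.3064 \cdot 10^{-5}$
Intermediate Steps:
$P = 45$ ($P = 9 \cdot 5 = 45$)
$m = 76504$ ($m = 29616 + 46888 = 76504$)
$\frac{1}{P + m} = \frac{1}{45 + 76504} = \frac{1}{76549}$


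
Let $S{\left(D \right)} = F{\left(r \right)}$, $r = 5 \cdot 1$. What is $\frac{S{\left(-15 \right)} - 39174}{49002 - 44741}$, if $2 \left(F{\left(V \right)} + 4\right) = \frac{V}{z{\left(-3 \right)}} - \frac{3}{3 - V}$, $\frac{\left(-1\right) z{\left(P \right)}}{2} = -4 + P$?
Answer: $- \frac{548479}{59654} \approx -9.1943$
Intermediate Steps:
$z{\left(P \right)} = 8 - 2 P$ ($z{\left(P \right)} = - 2 \left(-4 + P\right) = 8 - 2 P$)
$r = 5$
$F{\left(V \right)} = -4 - \frac{3}{2 \left(3 - V\right)} + \frac{V}{28}$ ($F{\left(V \right)} = -4 + \frac{\frac{V}{8 - -6} - \frac{3}{3 - V}}{2} = -4 + \frac{\frac{V}{8 + 6} - \frac{3}{3 - V}}{2} = -4 + \frac{\frac{V}{14} - \frac{3}{3 - V}}{2} = -4 + \frac{- \frac{3}{3 - V} + \frac{V}{14}}{2} = -4 + \left(- \frac{3}{2 \left(3 - V\right)} + \frac{V}{28}\right) = -4 - \frac{3}{2 \left(3 - V\right)} + \frac{V}{28}$)
$S{\left(D \right)} = - \frac{43}{14}$ ($S{\left(D \right)} = \frac{378 + 5^{2} - 575}{28 \left(-3 + 5\right)} = \frac{378 + 25 - 575}{28 \cdot 2} = \frac{1}{28} \cdot \frac{1}{2} \left(-172\right) = - \frac{43}{14}$)
$\frac{S{\left(-15 \right)} - 39174}{49002 - 44741} = \frac{- \frac{43}{14} - 39174}{49002 - 44741} = - \frac{548479}{14 \cdot 4261} = \left(- \frac{548479}{14}\right) \frac{1}{4261} = - \frac{548479}{59654}$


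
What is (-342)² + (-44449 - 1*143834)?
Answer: -71319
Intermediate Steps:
(-342)² + (-44449 - 1*143834) = 116964 + (-44449 - 143834) = 116964 - 188283 = -71319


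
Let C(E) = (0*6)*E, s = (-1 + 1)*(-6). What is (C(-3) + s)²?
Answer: 0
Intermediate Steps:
s = 0 (s = 0*(-6) = 0)
C(E) = 0 (C(E) = 0*E = 0)
(C(-3) + s)² = (0 + 0)² = 0² = 0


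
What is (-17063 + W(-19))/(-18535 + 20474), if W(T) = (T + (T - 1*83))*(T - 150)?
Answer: 3386/1939 ≈ 1.7463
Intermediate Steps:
W(T) = (-150 + T)*(-83 + 2*T) (W(T) = (T + (T - 83))*(-150 + T) = (T + (-83 + T))*(-150 + T) = (-83 + 2*T)*(-150 + T) = (-150 + T)*(-83 + 2*T))
(-17063 + W(-19))/(-18535 + 20474) = (-17063 + (12450 - 383*(-19) + 2*(-19)**2))/(-18535 + 20474) = (-17063 + (12450 + 7277 + 2*361))/1939 = (-17063 + (12450 + 7277 + 722))*(1/1939) = (-17063 + 20449)*(1/1939) = 3386*(1/1939) = 3386/1939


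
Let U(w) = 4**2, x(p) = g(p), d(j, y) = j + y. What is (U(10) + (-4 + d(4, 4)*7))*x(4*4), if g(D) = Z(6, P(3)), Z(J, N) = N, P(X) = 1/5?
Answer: 68/5 ≈ 13.600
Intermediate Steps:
P(X) = 1/5
g(D) = 1/5
x(p) = 1/5
U(w) = 16
(U(10) + (-4 + d(4, 4)*7))*x(4*4) = (16 + (-4 + (4 + 4)*7))*(1/5) = (16 + (-4 + 8*7))*(1/5) = (16 + (-4 + 56))*(1/5) = (16 + 52)*(1/5) = 68*(1/5) = 68/5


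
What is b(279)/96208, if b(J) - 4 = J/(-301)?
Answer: 925/28958608 ≈ 3.1942e-5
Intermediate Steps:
b(J) = 4 - J/301 (b(J) = 4 + J/(-301) = 4 + J*(-1/301) = 4 - J/301)
b(279)/96208 = (4 - 1/301*279)/96208 = (4 - 279/301)*(1/96208) = (925/301)*(1/96208) = 925/28958608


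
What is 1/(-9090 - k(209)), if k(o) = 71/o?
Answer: -209/1899881 ≈ -0.00011001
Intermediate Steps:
1/(-9090 - k(209)) = 1/(-9090 - 71/209) = 1/(-1899881/209) = -209/1899881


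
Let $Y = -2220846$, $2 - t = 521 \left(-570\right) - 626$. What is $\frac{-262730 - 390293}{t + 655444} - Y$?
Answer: $\frac{2116558860509}{953042} \approx 2.2208 \cdot 10^{6}$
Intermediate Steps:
$t = 297598$ ($t = 2 - \left(521 \left(-570\right) - 626\right) = 2 - \left(-296970 - 626\right) = 2 - -297596 = 2 + 297596 = 297598$)
$\frac{-262730 - 390293}{t + 655444} - Y = \frac{-262730 - 390293}{297598 + 655444} - -2220846 = - \frac{653023}{953042} + 2220846 = \frac{2116558860509}{953042}$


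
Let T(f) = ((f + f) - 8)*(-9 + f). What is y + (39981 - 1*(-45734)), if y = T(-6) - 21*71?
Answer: 84524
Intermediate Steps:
T(f) = (-9 + f)*(-8 + 2*f) (T(f) = (2*f - 8)*(-9 + f) = (-8 + 2*f)*(-9 + f) = (-9 + f)*(-8 + 2*f))
y = -1191 (y = (72 - 26*(-6) + 2*(-6)²) - 21*71 = (72 + 156 + 2*36) - 1491 = (72 + 156 + 72) - 1491 = 300 - 1491 = -1191)
y + (39981 - 1*(-45734)) = -1191 + (39981 - 1*(-45734)) = -1191 + (39981 + 45734) = -1191 + 85715 = 84524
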